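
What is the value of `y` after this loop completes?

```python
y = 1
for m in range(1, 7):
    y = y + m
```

Start at 1, add 1 through 6
`y` takes the values: 1 → 2 → 4 → 7 → 11 → 16 → 22

Answer: 22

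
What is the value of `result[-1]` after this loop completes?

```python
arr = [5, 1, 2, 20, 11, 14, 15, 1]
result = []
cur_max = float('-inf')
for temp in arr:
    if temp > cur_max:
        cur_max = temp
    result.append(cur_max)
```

Running max ends at 20
`result` takes the values: [] → [5] → [5, 5] → [5, 5, 5] → [5, 5, 5, 20] → [5, 5, 5, 20, 20] → [5, 5, 5, 20, 20, 20] → [5, 5, 5, 20, 20, 20, 20] → [5, 5, 5, 20, 20, 20, 20, 20]
So `result[-1]` = 20

Answer: 20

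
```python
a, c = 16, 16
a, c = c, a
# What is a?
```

Trace:
`a, c = 16, 16` → a = 16; c = 16
`a, c = c, a` → a = 16; c = 16
So a = 16

Answer: 16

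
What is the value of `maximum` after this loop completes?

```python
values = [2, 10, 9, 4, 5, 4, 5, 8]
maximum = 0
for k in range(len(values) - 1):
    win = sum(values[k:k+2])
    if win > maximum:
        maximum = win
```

Max sum of 2-element window in [2, 10, 9, 4, 5, 4, 5, 8]
`maximum` takes the values: 0 → 12 → 19

Answer: 19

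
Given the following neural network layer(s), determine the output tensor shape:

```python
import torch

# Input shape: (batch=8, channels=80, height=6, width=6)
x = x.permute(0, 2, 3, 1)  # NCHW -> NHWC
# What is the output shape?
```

Input: (8, 80, 6, 6) -> Output: (8, 6, 6, 80)

Answer: (8, 6, 6, 80)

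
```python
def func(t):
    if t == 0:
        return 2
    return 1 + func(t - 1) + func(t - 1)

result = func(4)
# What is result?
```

func(t) = 1 + 2·func(t-1), func(0)=2. Closed form: (2+1)·2^4 - 1 = 47.

Answer: 47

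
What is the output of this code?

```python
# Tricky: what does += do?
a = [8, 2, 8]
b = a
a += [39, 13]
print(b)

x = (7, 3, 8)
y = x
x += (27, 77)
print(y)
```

Key concept: += behavior differs for mutable vs immutable.
Step by step:
`a = [8, 2, 8]` → a = [8, 2, 8]
`b = a` → b = [8, 2, 8] (same object as a)
`a += [39, 13]` → a = [8, 2, 8, 39, 13] (same object as b); b = [8, 2, 8, 39, 13] (same object as a)
`print(b)` → prints [8, 2, 8, 39, 13]
`x = (7, 3, 8)` → x = (7, 3, 8)
`y = x` → y = (7, 3, 8)
`x += (27, 77)` → x = (7, 3, 8, 27, 77)
`print(y)` → prints (7, 3, 8)

Answer:
[8, 2, 8, 39, 13]
(7, 3, 8)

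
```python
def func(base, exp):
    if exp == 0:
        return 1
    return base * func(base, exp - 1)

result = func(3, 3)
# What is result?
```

func(3, 3) = 3 * 3 * 3 = 27

Answer: 27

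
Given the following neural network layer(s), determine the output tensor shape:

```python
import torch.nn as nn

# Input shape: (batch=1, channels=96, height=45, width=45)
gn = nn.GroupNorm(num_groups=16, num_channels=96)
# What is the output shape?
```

Input: (1, 96, 45, 45) -> Output: (1, 96, 45, 45)

Answer: (1, 96, 45, 45)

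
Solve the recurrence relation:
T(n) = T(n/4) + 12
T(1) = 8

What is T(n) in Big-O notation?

Each step divides n by 4 and adds 12. After log_4(n) steps we reach T(1)=8. So T(n) = 12·log_4(n) + 8 = O(log n).

Answer: O(log n)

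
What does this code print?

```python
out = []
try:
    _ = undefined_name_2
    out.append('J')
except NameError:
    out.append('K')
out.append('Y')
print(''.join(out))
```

Execution trace: 'K' (except NameError) → 'Y' (after the try/except). Output: KY

Answer: KY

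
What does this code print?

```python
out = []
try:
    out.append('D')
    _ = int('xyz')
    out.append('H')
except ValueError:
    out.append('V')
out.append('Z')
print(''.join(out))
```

Execution trace: 'D' (try body) → 'V' (except ValueError) → 'Z' (after the try/except). Output: DVZ

Answer: DVZ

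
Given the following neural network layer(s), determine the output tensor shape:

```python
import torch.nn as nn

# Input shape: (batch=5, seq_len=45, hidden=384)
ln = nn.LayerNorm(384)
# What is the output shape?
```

Input: (5, 45, 384) -> Output: (5, 45, 384)

Answer: (5, 45, 384)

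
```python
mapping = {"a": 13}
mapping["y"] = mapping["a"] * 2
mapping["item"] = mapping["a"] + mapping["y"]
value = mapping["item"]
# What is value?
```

Trace:
`mapping = {"a": 13}` → mapping = {'a': 13}
`mapping["y"] = mapping["a"] * 2` → mapping = {'a': 13, 'y': 26}
`mapping["item"] = mapping["a"] + mapping["y"]` → mapping = {'a': 13, 'y': 26, 'item': 39}
`value = mapping["item"]` → value = 39
So value = 39

Answer: 39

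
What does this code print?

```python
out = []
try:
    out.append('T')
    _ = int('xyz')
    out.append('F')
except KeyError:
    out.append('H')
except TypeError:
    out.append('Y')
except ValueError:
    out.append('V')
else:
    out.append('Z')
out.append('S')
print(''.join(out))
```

Execution trace: 'T' (try body) → 'V' (except ValueError) → 'S' (after the try/except). Output: TVS

Answer: TVS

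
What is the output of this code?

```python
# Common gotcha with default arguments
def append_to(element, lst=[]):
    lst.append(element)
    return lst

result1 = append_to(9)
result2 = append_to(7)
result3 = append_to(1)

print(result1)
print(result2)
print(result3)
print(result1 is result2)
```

Key concept: mutable default argument gotcha.
Step by step:
`result1 = append_to(9)` → result1 = [9]
`result2 = append_to(7)` → result1 = [9, 7] (same object as result2); result2 = [9, 7] (same object as result1)
`result3 = append_to(1)` → result1 = [9, 7, 1] (same object as result2, result3); result2 = [9, 7, 1] (same object as result1, result3); result3 = [9, 7, 1] (same object as result1, result2)
`print(result1)` → prints [9, 7, 1]
`print(result2)` → prints [9, 7, 1]
`print(result3)` → prints [9, 7, 1]
`print(result1 is result2)` → prints True

Answer:
[9, 7, 1]
[9, 7, 1]
[9, 7, 1]
True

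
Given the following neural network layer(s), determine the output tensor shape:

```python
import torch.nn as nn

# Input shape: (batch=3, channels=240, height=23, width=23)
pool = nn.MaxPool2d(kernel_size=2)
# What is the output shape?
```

Input: (3, 240, 23, 23) -> Output: (3, 240, 11, 11)

Answer: (3, 240, 11, 11)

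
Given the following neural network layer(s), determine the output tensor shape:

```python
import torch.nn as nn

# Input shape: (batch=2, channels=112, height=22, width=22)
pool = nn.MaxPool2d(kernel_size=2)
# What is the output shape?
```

Input: (2, 112, 22, 22) -> Output: (2, 112, 11, 11)

Answer: (2, 112, 11, 11)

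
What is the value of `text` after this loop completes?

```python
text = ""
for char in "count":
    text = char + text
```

Reverse 'count'
`text` takes the values: "" → "c" → "oc" → "uoc" → "nuoc" → "tnuoc"

Answer: "tnuoc"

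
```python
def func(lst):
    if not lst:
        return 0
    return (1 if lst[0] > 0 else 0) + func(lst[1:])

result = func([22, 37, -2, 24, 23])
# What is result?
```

Count of positive elements in [22, 37, -2, 24, 23] = 4

Answer: 4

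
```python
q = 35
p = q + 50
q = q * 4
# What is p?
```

Trace:
`q = 35` → q = 35
`p = q + 50` → p = 85
`q = q * 4` → q = 140
So p = 85

Answer: 85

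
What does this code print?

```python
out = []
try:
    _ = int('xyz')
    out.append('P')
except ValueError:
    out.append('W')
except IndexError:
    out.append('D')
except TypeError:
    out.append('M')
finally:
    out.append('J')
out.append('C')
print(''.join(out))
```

Execution trace: 'W' (except ValueError) → 'J' (finally) → 'C' (after the try/except). Output: WJC

Answer: WJC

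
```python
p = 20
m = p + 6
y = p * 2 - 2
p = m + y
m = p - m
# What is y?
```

Trace:
`p = 20` → p = 20
`m = p + 6` → m = 26
`y = p * 2 - 2` → y = 38
`p = m + y` → p = 64
`m = p - m` → m = 38
So y = 38

Answer: 38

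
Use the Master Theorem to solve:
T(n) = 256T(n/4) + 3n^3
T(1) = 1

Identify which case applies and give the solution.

a=256, b=4, f(n)=3n^3. log_4(256) = 4. Since c=3 < 4, Case 1 applies: T(n) = Θ(n^log_b(a)) = O(n^4).

Answer: O(n^4) - Case 1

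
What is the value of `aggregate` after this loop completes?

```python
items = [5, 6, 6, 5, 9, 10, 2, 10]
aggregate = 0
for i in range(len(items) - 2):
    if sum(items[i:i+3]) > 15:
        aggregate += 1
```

Count windows with sum > 15
`aggregate` takes the values: 0 → 1 → 2 → 3 → 4 → 5 → 6

Answer: 6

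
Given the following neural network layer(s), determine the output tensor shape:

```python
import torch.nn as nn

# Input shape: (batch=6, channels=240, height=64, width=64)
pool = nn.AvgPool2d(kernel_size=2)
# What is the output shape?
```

Input: (6, 240, 64, 64) -> Output: (6, 240, 32, 32)

Answer: (6, 240, 32, 32)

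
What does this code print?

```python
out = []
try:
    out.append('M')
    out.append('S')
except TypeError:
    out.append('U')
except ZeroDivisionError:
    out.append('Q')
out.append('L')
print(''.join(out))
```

Execution trace: 'M' (try body) → 'S' (try body, no exception) → 'L' (after the try/except). Output: MSL

Answer: MSL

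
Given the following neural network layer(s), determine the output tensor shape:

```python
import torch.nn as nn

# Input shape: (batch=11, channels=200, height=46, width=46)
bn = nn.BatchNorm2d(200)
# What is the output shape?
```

Input: (11, 200, 46, 46) -> Output: (11, 200, 46, 46)

Answer: (11, 200, 46, 46)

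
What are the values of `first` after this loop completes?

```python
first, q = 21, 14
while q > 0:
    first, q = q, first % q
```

GCD of 21 and 14
`first` takes the values: 21 → 14 → 7

Answer: 7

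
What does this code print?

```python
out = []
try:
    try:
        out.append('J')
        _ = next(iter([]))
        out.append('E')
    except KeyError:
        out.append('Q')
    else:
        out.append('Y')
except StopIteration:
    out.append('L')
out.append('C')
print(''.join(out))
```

Execution trace: 'J' (inner try body) → 'L' (outer except StopIteration) → 'C' (after the try/except). Output: JLC

Answer: JLC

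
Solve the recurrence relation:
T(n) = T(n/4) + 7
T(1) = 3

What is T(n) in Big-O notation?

Each step divides n by 4 and adds 7. After log_4(n) steps we reach T(1)=3. So T(n) = 7·log_4(n) + 3 = O(log n).

Answer: O(log n)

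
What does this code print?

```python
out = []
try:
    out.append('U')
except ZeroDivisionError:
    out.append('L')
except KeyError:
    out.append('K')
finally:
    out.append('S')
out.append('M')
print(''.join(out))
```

Execution trace: 'U' (try body, no exception) → 'S' (finally) → 'M' (after the try/except). Output: USM

Answer: USM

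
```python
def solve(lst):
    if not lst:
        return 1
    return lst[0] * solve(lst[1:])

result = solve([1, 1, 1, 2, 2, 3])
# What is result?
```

Product over [1, 1, 1, 2, 2, 3] = 1 * 1 * 1 * 2 * 2 * 3 = 12

Answer: 12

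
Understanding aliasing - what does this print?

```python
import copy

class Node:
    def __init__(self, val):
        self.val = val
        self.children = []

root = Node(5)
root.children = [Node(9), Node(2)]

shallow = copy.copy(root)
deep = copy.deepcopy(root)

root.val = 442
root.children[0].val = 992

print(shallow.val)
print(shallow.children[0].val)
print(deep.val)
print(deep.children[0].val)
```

Key concept: deep copy with custom objects.
Step by step:
`root = Node(5)` → root = Node(val=5, children=[])
`root.children = [Node(9), Node(2)]` → root = Node(val=5, children=[Node(val=9, children=[]), Node(val=2, children=[])])
`shallow = copy.copy(root)` → shallow = Node(val=5, children=[Node(val=9, children=[]), Node(val=2, children=[])])
`deep = copy.deepcopy(root)` → deep = Node(val=5, children=[Node(val=9, children=[]), Node(val=2, children=[])])
`root.val = 442` → root = Node(val=442, children=[Node(val=9, children=[]), Node(val=2, children=[])])
`root.children[0].val = 992` → root = Node(val=442, children=[Node(val=992, children=[]), Node(val=2, children=[])]); shallow = Node(val=5, children=[Node(val=992, children=[]), Node(val=2, children=[])])
`print(shallow.val)` → prints 5
`print(shallow.children[0].val)` → prints 992
`print(deep.val)` → prints 5
`print(deep.children[0].val)` → prints 9

Answer:
5
992
5
9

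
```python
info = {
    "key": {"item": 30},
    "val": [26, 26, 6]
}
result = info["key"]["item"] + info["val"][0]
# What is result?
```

Trace:
`info = { ...` → info = {'key': {'item': 30}, 'val': [26, 26, 6]}
`result = info["key"]["item"] + info["val"][0]` → result = 56
So result = 56

Answer: 56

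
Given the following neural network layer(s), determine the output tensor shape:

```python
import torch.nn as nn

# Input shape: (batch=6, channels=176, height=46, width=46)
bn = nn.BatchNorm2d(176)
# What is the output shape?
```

Input: (6, 176, 46, 46) -> Output: (6, 176, 46, 46)

Answer: (6, 176, 46, 46)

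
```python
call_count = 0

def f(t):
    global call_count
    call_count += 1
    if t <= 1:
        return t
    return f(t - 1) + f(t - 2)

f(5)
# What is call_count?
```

Calls(t) = 1 + Calls(t-1) + Calls(t-2); Calls(0)=Calls(1)=1. For t=5 this gives 15.

Answer: 15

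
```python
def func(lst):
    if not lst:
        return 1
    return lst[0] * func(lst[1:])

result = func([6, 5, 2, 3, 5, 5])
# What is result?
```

Product over [6, 5, 2, 3, 5, 5] = 6 * 5 * 2 * 3 * 5 * 5 = 4500

Answer: 4500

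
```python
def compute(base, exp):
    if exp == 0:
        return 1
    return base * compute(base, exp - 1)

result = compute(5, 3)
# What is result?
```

compute(5, 3) = 5 * 5 * 5 = 125

Answer: 125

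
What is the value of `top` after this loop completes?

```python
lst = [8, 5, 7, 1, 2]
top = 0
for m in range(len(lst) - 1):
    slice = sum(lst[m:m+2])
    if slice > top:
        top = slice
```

Max sum of 2-element window in [8, 5, 7, 1, 2]
`top` takes the values: 0 → 13

Answer: 13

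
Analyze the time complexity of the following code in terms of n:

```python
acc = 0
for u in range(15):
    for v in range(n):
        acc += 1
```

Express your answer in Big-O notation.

Each loop level contributes: 1 × n. Multiplying the contributions gives O(n).

Answer: O(n)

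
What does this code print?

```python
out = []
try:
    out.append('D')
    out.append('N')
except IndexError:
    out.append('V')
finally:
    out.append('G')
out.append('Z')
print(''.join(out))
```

Execution trace: 'D' (try body) → 'N' (try body, no exception) → 'G' (finally) → 'Z' (after the try/except). Output: DNGZ

Answer: DNGZ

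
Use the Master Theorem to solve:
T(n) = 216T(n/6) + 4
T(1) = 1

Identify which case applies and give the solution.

a=216, b=6, f(n)=4. log_6(216) = 3. Since c=0 < 3, Case 1 applies: T(n) = Θ(n^log_b(a)) = O(n^3).

Answer: O(n^3) - Case 1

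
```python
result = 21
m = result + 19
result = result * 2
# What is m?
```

Trace:
`result = 21` → result = 21
`m = result + 19` → m = 40
`result = result * 2` → result = 42
So m = 40

Answer: 40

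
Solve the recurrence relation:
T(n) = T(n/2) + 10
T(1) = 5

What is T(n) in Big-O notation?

Each step divides n by 2 and adds 10. After log_2(n) steps we reach T(1)=5. So T(n) = 10·log_2(n) + 5 = O(log n).

Answer: O(log n)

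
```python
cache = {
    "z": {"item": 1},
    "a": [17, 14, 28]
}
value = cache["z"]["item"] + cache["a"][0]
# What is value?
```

Trace:
`cache = { ...` → cache = {'z': {'item': 1}, 'a': [17, 14, 28]}
`value = cache["z"]["item"] + cache["a"][0]` → value = 18
So value = 18

Answer: 18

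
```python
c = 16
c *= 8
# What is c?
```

Trace:
`c = 16` → c = 16
`c *= 8` → c = 128
So c = 128

Answer: 128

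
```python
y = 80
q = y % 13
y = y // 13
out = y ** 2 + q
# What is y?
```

Trace:
`y = 80` → y = 80
`q = y % 13` → q = 2
`y = y // 13` → y = 6
`out = y ** 2 + q` → out = 38
So y = 6

Answer: 6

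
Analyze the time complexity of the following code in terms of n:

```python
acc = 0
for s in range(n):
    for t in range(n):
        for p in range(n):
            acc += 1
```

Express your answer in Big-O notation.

Each loop level contributes: n × n × n. Multiplying the contributions gives O(n^3).

Answer: O(n^3)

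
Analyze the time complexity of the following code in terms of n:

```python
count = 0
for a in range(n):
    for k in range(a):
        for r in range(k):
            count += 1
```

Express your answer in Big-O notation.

Each loop level contributes: n × n × n. Multiplying the contributions gives O(n^3).

Answer: O(n^3)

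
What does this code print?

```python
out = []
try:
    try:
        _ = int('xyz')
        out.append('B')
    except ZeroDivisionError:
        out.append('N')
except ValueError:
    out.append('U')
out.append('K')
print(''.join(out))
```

Execution trace: 'U' (outer except ValueError) → 'K' (after the try/except). Output: UK

Answer: UK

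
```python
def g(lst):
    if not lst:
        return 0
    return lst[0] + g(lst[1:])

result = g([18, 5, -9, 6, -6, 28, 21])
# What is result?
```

18 + 5 + (-9) + 6 + (-6) + 28 + 21 + 0 = 63

Answer: 63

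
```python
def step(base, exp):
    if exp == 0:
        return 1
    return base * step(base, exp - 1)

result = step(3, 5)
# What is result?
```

step(3, 5) = 3 * 3 * 3 * 3 * 3 = 243

Answer: 243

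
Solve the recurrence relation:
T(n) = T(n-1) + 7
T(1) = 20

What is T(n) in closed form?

Unrolling: T(n) = T(1) + 7·(n-1) = 20 + 7(n-1) = 7n + 13.

Answer: T(n) = 7n + 13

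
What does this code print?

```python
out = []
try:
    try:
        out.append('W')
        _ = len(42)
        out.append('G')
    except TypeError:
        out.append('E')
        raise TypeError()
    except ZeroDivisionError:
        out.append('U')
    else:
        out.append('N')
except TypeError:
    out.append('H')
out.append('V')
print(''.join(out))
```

Execution trace: 'W' (inner try body) → 'E' (inner except TypeError) → 'H' (outer except TypeError) → 'V' (after the try/except). Output: WEHV

Answer: WEHV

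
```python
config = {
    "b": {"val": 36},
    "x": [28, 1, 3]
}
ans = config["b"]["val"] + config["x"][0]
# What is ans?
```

Trace:
`config = { ...` → config = {'b': {'val': 36}, 'x': [28, 1, 3]}
`ans = config["b"]["val"] + config["x"][0]` → ans = 64
So ans = 64

Answer: 64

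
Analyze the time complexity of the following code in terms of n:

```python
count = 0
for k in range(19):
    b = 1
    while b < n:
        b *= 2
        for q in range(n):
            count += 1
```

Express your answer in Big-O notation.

Each loop level contributes: 1 × log n × n. Multiplying the contributions gives O(n log n).

Answer: O(n log n)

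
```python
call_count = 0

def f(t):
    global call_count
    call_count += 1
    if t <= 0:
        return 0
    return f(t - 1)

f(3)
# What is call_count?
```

Linear recursion stepping by 1: 4 calls from t=3 down to ≤0.

Answer: 4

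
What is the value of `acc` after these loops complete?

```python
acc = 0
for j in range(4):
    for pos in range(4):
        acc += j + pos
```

Sum of all j+pos for j,pos in 4x4
`acc` takes the values: 0 → 1 → 3 → 6 → 7 → 9 → 12 → 16 → 18 → 21 → 25 → 30 → 33 → 37 → 42 → 48

Answer: 48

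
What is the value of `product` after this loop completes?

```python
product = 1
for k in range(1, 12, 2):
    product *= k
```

Product of 1, 3, 5, ... up to 11
`product` takes the values: 1 → 3 → 15 → 105 → 945 → 10395

Answer: 10395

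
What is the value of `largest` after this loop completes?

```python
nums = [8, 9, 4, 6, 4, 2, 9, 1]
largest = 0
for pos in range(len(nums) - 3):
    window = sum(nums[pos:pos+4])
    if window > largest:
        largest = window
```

Max sum of 4-element window in [8, 9, 4, 6, 4, 2, 9, 1]
`largest` takes the values: 0 → 27

Answer: 27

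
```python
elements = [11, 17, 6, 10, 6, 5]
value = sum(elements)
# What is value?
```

Trace:
`elements = [11, 17, 6, 10, 6, 5]` → elements = [11, 17, 6, 10, 6, 5]
`value = sum(elements)` → value = 55
So value = 55

Answer: 55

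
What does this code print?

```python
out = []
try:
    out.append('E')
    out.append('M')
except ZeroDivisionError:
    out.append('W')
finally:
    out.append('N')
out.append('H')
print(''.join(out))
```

Execution trace: 'E' (try body) → 'M' (try body, no exception) → 'N' (finally) → 'H' (after the try/except). Output: EMNH

Answer: EMNH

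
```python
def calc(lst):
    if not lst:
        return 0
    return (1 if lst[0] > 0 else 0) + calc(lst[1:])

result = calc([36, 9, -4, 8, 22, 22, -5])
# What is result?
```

Count of positive elements in [36, 9, -4, 8, 22, 22, -5] = 5

Answer: 5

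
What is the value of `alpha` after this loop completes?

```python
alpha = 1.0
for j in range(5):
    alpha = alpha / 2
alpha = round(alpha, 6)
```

Halving LR 5 times: 1 / 2^5
`alpha` takes the values: 1.0 → 0.5 → 0.25 → 0.125 → 0.0625 → 0.03125

Answer: 0.03125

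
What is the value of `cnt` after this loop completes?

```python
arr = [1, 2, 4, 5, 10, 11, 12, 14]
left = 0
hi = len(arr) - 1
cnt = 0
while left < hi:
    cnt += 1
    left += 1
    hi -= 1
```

Iterations until pointers meet (list length 8)
`cnt` takes the values: 0 → 1 → 2 → 3 → 4

Answer: 4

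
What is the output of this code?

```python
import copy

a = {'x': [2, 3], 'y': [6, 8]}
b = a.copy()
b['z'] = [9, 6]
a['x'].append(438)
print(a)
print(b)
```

Key concept: shallow copy of dict with mutable values.
Step by step:
`a = {'x': [2, 3], 'y': [6, 8]}` → a = {'x': [2, 3], 'y': [6, 8]}
`b = a.copy()` → b = {'x': [2, 3], 'y': [6, 8]}
`b['z'] = [9, 6]` → b = {'x': [2, 3], 'y': [6, 8], 'z': [9, 6]}
`a['x'].append(438)` → a = {'x': [2, 3, 438], 'y': [6, 8]}; b = {'x': [2, 3, 438], 'y': [6, 8], 'z': [9, 6]}
`print(a)` → prints {'x': [2, 3, 438], 'y': [6, 8]}
`print(b)` → prints {'x': [2, 3, 438], 'y': [6, 8], 'z': [9, 6]}

Answer:
{'x': [2, 3, 438], 'y': [6, 8]}
{'x': [2, 3, 438], 'y': [6, 8], 'z': [9, 6]}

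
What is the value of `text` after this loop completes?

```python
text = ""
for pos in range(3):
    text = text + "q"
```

Repeat 'q' 3 times
`text` takes the values: "" → "q" → "qq" → "qqq"

Answer: "qqq"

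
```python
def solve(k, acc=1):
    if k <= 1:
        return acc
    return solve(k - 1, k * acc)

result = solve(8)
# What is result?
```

Accumulator trace (n, acc): (8, 1) -> (7, 8) -> (6, 56) -> (5, 336) -> (4, 1680) -> (3, 6720) -> (2, 20160) -> (1, 40320) -> return 40320

Answer: 40320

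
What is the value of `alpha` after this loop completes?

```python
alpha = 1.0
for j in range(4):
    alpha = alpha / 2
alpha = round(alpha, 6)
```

Halving LR 4 times: 1 / 2^4
`alpha` takes the values: 1.0 → 0.5 → 0.25 → 0.125 → 0.0625

Answer: 0.0625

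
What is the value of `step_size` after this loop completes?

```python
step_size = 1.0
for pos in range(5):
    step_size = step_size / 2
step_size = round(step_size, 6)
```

Halving LR 5 times: 1 / 2^5
`step_size` takes the values: 1.0 → 0.5 → 0.25 → 0.125 → 0.0625 → 0.03125

Answer: 0.03125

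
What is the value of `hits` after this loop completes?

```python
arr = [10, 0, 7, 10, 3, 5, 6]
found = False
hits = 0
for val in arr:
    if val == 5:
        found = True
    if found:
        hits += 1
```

Count elements after first 5 in [10, 0, 7, 10, 3, 5, 6]
`hits` takes the values: 0 → 1 → 2

Answer: 2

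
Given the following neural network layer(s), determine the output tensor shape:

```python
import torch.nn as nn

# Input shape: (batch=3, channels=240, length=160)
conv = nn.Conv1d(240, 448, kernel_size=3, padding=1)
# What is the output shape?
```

Input: (3, 240, 160) -> Output: (3, 448, 160)

Answer: (3, 448, 160)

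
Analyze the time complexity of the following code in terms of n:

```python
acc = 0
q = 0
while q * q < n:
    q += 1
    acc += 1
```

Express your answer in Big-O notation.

Each loop level contributes: √n. Multiplying the contributions gives O(√n).

Answer: O(√n)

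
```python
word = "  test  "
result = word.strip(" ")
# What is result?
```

Trace:
`word = "  test  "` → word = '  test  '
`result = word.strip(" ")` → result = 'test'
So result = 'test'

Answer: 'test'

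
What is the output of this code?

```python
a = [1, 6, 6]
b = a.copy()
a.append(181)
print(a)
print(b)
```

Key concept: list.copy() creates independent copy.
Step by step:
`a = [1, 6, 6]` → a = [1, 6, 6]
`b = a.copy()` → b = [1, 6, 6]
`a.append(181)` → a = [1, 6, 6, 181]
`print(a)` → prints [1, 6, 6, 181]
`print(b)` → prints [1, 6, 6]

Answer:
[1, 6, 6, 181]
[1, 6, 6]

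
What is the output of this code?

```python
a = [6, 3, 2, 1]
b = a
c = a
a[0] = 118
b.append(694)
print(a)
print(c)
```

Key concept: multiple aliases.
Step by step:
`a = [6, 3, 2, 1]` → a = [6, 3, 2, 1]
`b = a` → b = [6, 3, 2, 1] (same object as a)
`c = a` → c = [6, 3, 2, 1] (same object as a, b)
`a[0] = 118` → a = [118, 3, 2, 1] (same object as b, c); b = [118, 3, 2, 1] (same object as a, c); c = [118, 3, 2, 1] (same object as a, b)
`b.append(694)` → a = [118, 3, 2, 1, 694] (same object as b, c); b = [118, 3, 2, 1, 694] (same object as a, c); c = [118, 3, 2, 1, 694] (same object as a, b)
`print(a)` → prints [118, 3, 2, 1, 694]
`print(c)` → prints [118, 3, 2, 1, 694]

Answer:
[118, 3, 2, 1, 694]
[118, 3, 2, 1, 694]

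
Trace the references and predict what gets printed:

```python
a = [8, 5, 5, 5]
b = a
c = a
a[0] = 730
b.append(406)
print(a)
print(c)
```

Key concept: multiple aliases.
Step by step:
`a = [8, 5, 5, 5]` → a = [8, 5, 5, 5]
`b = a` → b = [8, 5, 5, 5] (same object as a)
`c = a` → c = [8, 5, 5, 5] (same object as a, b)
`a[0] = 730` → a = [730, 5, 5, 5] (same object as b, c); b = [730, 5, 5, 5] (same object as a, c); c = [730, 5, 5, 5] (same object as a, b)
`b.append(406)` → a = [730, 5, 5, 5, 406] (same object as b, c); b = [730, 5, 5, 5, 406] (same object as a, c); c = [730, 5, 5, 5, 406] (same object as a, b)
`print(a)` → prints [730, 5, 5, 5, 406]
`print(c)` → prints [730, 5, 5, 5, 406]

Answer:
[730, 5, 5, 5, 406]
[730, 5, 5, 5, 406]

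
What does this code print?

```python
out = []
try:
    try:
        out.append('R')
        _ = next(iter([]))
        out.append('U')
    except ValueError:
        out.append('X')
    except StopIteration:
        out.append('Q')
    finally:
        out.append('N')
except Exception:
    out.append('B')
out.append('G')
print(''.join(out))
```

Execution trace: 'R' (inner try body) → 'Q' (inner except StopIteration) → 'N' (inner finally) → 'G' (after the try/except). Output: RQNG

Answer: RQNG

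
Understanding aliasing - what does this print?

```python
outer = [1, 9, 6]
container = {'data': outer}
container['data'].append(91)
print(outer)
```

Key concept: dict holds reference to list.
Step by step:
`outer = [1, 9, 6]` → outer = [1, 9, 6]
`container = {'data': outer}` → container = {'data': [1, 9, 6]}
`container['data'].append(91)` → outer = [1, 9, 6, 91]; container = {'data': [1, 9, 6, 91]}
`print(outer)` → prints [1, 9, 6, 91]

Answer: [1, 9, 6, 91]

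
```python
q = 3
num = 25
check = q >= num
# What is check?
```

Trace:
`q = 3` → q = 3
`num = 25` → num = 25
`check = q >= num` → check = False
So check = False

Answer: False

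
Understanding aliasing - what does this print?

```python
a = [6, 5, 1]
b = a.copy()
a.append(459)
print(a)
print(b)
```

Key concept: list.copy() creates independent copy.
Step by step:
`a = [6, 5, 1]` → a = [6, 5, 1]
`b = a.copy()` → b = [6, 5, 1]
`a.append(459)` → a = [6, 5, 1, 459]
`print(a)` → prints [6, 5, 1, 459]
`print(b)` → prints [6, 5, 1]

Answer:
[6, 5, 1, 459]
[6, 5, 1]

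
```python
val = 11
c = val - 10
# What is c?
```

Trace:
`val = 11` → val = 11
`c = val - 10` → c = 1
So c = 1

Answer: 1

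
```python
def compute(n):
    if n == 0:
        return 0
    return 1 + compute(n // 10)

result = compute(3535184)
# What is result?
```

Count of digits of 3535184: 7

Answer: 7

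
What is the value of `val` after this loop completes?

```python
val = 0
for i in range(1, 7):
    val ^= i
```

XOR of 1 to 6
`val` takes the values: 0 → 1 → 3 → 0 → 4 → 1 → 7

Answer: 7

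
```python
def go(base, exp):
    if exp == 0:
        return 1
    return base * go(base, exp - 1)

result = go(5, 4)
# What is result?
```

go(5, 4) = 5 * 5 * 5 * 5 = 625

Answer: 625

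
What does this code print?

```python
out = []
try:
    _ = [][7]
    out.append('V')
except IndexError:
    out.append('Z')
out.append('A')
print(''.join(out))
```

Execution trace: 'Z' (except IndexError) → 'A' (after the try/except). Output: ZA

Answer: ZA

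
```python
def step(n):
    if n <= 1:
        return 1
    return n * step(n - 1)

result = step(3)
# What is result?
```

step(3) = 3 * 2 * 1 = 6

Answer: 6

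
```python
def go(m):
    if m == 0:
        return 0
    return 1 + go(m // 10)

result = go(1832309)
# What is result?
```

Count of digits of 1832309: 7

Answer: 7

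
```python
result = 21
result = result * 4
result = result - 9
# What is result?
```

Trace:
`result = 21` → result = 21
`result = result * 4` → result = 84
`result = result - 9` → result = 75
So result = 75

Answer: 75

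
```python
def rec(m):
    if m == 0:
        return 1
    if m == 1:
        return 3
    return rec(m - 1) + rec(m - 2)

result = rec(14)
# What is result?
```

Build up from base cases: rec(0)=1, rec(1)=3, rec(2)=4, rec(3)=7, rec(4)=11, rec(5)=18, rec(6)=29, ..., rec(14)=1364

Answer: 1364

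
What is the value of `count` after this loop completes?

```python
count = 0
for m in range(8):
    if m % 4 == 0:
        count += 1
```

Count numbers divisible by 4 in range(8)
`count` takes the values: 0 → 1 → 2

Answer: 2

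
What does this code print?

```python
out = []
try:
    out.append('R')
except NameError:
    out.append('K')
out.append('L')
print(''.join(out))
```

Execution trace: 'R' (try body, no exception) → 'L' (after the try/except). Output: RL

Answer: RL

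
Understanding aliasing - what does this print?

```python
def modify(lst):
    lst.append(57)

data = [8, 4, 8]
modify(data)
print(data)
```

Key concept: function modifies passed list.
Step by step:
`data = [8, 4, 8]` → data = [8, 4, 8]
`modify(data)` → data = [8, 4, 8, 57]
`print(data)` → prints [8, 4, 8, 57]

Answer: [8, 4, 8, 57]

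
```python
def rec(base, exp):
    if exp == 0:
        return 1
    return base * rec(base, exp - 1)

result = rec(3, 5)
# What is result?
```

rec(3, 5) = 3 * 3 * 3 * 3 * 3 = 243

Answer: 243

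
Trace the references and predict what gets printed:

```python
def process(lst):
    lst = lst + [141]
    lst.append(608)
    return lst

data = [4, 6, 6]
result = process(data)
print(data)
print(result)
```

Key concept: rebinding parameter vs mutation.
Step by step:
`data = [4, 6, 6]` → data = [4, 6, 6]
`result = process(data)` → result = [4, 6, 6, 141, 608]
`print(data)` → prints [4, 6, 6]
`print(result)` → prints [4, 6, 6, 141, 608]

Answer:
[4, 6, 6]
[4, 6, 6, 141, 608]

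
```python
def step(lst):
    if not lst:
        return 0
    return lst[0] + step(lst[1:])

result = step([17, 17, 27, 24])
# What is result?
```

17 + 17 + 27 + 24 + 0 = 85

Answer: 85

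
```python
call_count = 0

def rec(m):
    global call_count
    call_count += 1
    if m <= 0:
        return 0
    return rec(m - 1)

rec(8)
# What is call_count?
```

Linear recursion stepping by 1: 9 calls from m=8 down to ≤0.

Answer: 9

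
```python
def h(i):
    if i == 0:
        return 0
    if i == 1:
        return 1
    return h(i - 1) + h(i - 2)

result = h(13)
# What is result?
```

Build up from base cases: h(0)=0, h(1)=1, h(2)=1, h(3)=2, h(4)=3, h(5)=5, h(6)=8, ..., h(13)=233

Answer: 233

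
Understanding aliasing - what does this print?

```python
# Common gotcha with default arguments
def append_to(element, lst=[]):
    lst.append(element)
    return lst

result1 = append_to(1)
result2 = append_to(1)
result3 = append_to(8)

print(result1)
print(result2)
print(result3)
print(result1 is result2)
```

Key concept: mutable default argument gotcha.
Step by step:
`result1 = append_to(1)` → result1 = [1]
`result2 = append_to(1)` → result1 = [1, 1] (same object as result2); result2 = [1, 1] (same object as result1)
`result3 = append_to(8)` → result1 = [1, 1, 8] (same object as result2, result3); result2 = [1, 1, 8] (same object as result1, result3); result3 = [1, 1, 8] (same object as result1, result2)
`print(result1)` → prints [1, 1, 8]
`print(result2)` → prints [1, 1, 8]
`print(result3)` → prints [1, 1, 8]
`print(result1 is result2)` → prints True

Answer:
[1, 1, 8]
[1, 1, 8]
[1, 1, 8]
True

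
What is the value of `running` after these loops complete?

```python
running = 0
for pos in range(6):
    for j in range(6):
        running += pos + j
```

Sum of all pos+j for pos,j in 6x6
`running` takes the values: 0 → 1 → 3 → 6 → 10 → 15 → 16 → 18 → 21 → 25 → 30 → 36 → 38 → 41 → 45 → 50 → 56 → 63 → 66 → 70 → 75 → 81 → 88 → 96 → 100 → 105 → 111 → 118 → 126 → 135 → 140 → 146 → 153 → 161 → 170 → 180

Answer: 180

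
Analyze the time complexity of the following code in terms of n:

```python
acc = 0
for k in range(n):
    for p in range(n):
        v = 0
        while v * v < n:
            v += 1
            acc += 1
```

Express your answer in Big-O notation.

Each loop level contributes: n × n × √n. Multiplying the contributions gives O(n^2√n).

Answer: O(n^2√n)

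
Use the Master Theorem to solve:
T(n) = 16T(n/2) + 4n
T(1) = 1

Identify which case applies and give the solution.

a=16, b=2, f(n)=4n. log_2(16) = 4. Since c=1 < 4, Case 1 applies: T(n) = Θ(n^log_b(a)) = O(n^4).

Answer: O(n^4) - Case 1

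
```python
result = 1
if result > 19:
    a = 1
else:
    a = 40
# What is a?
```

Trace:
`result = 1` → result = 1
`if result > 19: ...` → result > 19 is False, take else branch → a = 40
So a = 40

Answer: 40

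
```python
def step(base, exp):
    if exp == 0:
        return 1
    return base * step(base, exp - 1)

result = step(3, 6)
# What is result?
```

step(3, 6) = 3 * 3 * 3 * 3 * 3 * 3 = 729

Answer: 729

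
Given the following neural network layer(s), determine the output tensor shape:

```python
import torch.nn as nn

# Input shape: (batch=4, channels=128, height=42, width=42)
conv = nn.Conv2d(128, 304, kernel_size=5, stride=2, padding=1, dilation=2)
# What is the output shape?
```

Input: (4, 128, 42, 42) -> Output: (4, 304, 18, 18)

Answer: (4, 304, 18, 18)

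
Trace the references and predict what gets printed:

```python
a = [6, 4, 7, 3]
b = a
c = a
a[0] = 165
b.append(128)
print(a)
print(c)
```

Key concept: multiple aliases.
Step by step:
`a = [6, 4, 7, 3]` → a = [6, 4, 7, 3]
`b = a` → b = [6, 4, 7, 3] (same object as a)
`c = a` → c = [6, 4, 7, 3] (same object as a, b)
`a[0] = 165` → a = [165, 4, 7, 3] (same object as b, c); b = [165, 4, 7, 3] (same object as a, c); c = [165, 4, 7, 3] (same object as a, b)
`b.append(128)` → a = [165, 4, 7, 3, 128] (same object as b, c); b = [165, 4, 7, 3, 128] (same object as a, c); c = [165, 4, 7, 3, 128] (same object as a, b)
`print(a)` → prints [165, 4, 7, 3, 128]
`print(c)` → prints [165, 4, 7, 3, 128]

Answer:
[165, 4, 7, 3, 128]
[165, 4, 7, 3, 128]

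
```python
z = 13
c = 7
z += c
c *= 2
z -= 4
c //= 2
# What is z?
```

Trace:
`z = 13` → z = 13
`c = 7` → c = 7
`z += c` → z = 20
`c *= 2` → c = 14
`z -= 4` → z = 16
`c //= 2` → c = 7
So z = 16

Answer: 16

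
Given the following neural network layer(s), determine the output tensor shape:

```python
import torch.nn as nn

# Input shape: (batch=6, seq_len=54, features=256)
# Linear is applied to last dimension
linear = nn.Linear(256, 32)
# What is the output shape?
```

Input: (6, 54, 256) -> Output: (6, 54, 32)

Answer: (6, 54, 32)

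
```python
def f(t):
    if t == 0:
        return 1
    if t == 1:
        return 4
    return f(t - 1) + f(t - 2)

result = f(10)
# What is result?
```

Build up from base cases: f(0)=1, f(1)=4, f(2)=5, f(3)=9, f(4)=14, f(5)=23, f(6)=37, ..., f(10)=254

Answer: 254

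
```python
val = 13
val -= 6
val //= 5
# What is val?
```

Trace:
`val = 13` → val = 13
`val -= 6` → val = 7
`val //= 5` → val = 1
So val = 1

Answer: 1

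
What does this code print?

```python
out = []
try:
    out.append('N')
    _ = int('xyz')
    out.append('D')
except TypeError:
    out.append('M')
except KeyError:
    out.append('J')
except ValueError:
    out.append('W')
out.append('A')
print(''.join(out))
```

Execution trace: 'N' (try body) → 'W' (except ValueError) → 'A' (after the try/except). Output: NWA

Answer: NWA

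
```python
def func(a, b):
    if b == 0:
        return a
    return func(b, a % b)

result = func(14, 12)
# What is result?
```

func(14, 12) -> func(12, 2) -> func(2, 0) -> 2

Answer: 2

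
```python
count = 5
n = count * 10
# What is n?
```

Trace:
`count = 5` → count = 5
`n = count * 10` → n = 50
So n = 50

Answer: 50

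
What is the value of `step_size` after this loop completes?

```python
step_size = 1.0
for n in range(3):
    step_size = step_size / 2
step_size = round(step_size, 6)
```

Halving LR 3 times: 1 / 2^3
`step_size` takes the values: 1.0 → 0.5 → 0.25 → 0.125

Answer: 0.125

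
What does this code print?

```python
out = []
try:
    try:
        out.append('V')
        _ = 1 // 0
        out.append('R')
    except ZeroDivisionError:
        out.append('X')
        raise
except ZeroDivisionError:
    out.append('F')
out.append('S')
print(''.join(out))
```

Execution trace: 'V' (inner try body) → 'X' (inner except ZeroDivisionError) → 'F' (outer except ZeroDivisionError) → 'S' (after the try/except). Output: VXFS

Answer: VXFS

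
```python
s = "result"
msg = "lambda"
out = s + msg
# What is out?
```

Trace:
`s = "result"` → s = 'result'
`msg = "lambda"` → msg = 'lambda'
`out = s + msg` → out = 'resultlambda'
So out = 'resultlambda'

Answer: 'resultlambda'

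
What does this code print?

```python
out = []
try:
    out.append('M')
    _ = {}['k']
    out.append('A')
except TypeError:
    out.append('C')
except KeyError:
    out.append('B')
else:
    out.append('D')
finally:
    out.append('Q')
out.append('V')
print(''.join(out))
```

Execution trace: 'M' (try body) → 'B' (except KeyError) → 'Q' (finally) → 'V' (after the try/except). Output: MBQV

Answer: MBQV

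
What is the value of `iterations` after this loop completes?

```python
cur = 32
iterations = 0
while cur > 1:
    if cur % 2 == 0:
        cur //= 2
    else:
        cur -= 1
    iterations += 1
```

Steps to reduce 32 to 1
`iterations` takes the values: 0 → 1 → 2 → 3 → 4 → 5

Answer: 5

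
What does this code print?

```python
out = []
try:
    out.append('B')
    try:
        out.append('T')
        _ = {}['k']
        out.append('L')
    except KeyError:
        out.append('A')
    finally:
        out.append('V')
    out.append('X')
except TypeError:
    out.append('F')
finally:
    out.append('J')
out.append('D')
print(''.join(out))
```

Execution trace: 'B' (try body) → 'T' (inner try body) → 'A' (inner except KeyError) → 'V' (inner finally) → 'X' (try body, no exception) → 'J' (finally) → 'D' (after the try/except). Output: BTAVXJD

Answer: BTAVXJD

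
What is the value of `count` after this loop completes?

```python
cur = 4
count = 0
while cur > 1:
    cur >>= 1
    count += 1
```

Count right shifts until 1
`count` takes the values: 0 → 1 → 2

Answer: 2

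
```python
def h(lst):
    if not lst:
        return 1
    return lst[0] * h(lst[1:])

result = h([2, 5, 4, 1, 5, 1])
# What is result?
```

Product over [2, 5, 4, 1, 5, 1] = 2 * 5 * 4 * 1 * 5 * 1 = 200

Answer: 200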